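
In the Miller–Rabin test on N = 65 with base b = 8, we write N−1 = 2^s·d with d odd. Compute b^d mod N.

8

65 − 1 = 64 = 2^6 · 1, so d = 1.
8^1 ≡ 8 (mod 65)
1 = 1 in binary powers of 2.
So 8^1 ≡ 8 ≡ 8 (mod 65).
Squaring chain: 8 → 64 → 1 → 1 → 1 → 1; reaches −1, so base 8 does not prove 65 composite.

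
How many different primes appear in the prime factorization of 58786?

5

58786 = 2 · 29393
29393 = 7 · 4199
4199 = 13 · 323
323 = 17 · 19
58786 = 2 · 7 · 13 · 17 · 19, which has 5 distinct prime factors.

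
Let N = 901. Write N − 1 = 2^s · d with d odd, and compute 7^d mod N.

143

901 − 1 = 900 = 2^2 · 225, so d = 225.
7^1 ≡ 7 (mod 901)
7^2 ≡ 7^2 = 49 ≡ 49 (mod 901)
7^4 ≡ 49^2 = 2401 ≡ 599 (mod 901)
7^8 ≡ 599^2 = 358801 ≡ 203 (mod 901)
7^16 ≡ 203^2 = 41209 ≡ 664 (mod 901)
7^32 ≡ 664^2 = 440896 ≡ 307 (mod 901)
7^64 ≡ 307^2 = 94249 ≡ 545 (mod 901)
7^128 ≡ 545^2 = 297025 ≡ 596 (mod 901)
225 = 128 + 64 + 32 + 1 in binary powers of 2.
So 7^225 ≡ 596 · 545 · 307 · 7 ≡ 143 (mod 901).
Squaring chain: 143 → 627; never reaches −1, so base 7 is a Miller–Rabin witness that 901 is composite.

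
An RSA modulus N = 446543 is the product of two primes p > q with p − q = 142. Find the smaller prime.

Since p = q + 142, we have 446543 = q(q + 142), so q² + 142q − 446543 = 0.
Discriminant: 142² + 4·446543 = 20164 + 1786172 = 1806336; √1806336 = 1344.
q = (−142 + 1344)/2 = 601, and p = q + 142 = 743.
Check: 601 · 743 = 446543.

601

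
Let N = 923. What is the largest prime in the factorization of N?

923 = 13 · 71
71 is prime.
So 923 = 13 · 71; the largest prime factor is 71.

71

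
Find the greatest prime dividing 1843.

97

1843 = 19 · 97
97 is prime.
So 1843 = 19 · 97; the largest prime factor is 97.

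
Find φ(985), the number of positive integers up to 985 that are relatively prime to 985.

Factor: 985 = 5 · 197.
φ(985) = (5−1) · (197−1) = 4 · 196 = 784.

784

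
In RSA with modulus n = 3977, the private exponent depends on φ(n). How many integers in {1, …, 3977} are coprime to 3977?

3840

Factor: 3977 = 41 · 97.
φ(3977) = (41−1) · (97−1) = 40 · 96 = 3840.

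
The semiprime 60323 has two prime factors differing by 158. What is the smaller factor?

Since p = q + 158, we have 60323 = q(q + 158), so q² + 158q − 60323 = 0.
Discriminant: 158² + 4·60323 = 24964 + 241292 = 266256; √266256 = 516.
q = (−158 + 516)/2 = 179, and p = q + 158 = 337.
Check: 179 · 337 = 60323.

179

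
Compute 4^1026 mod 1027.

144

4^1 ≡ 4 (mod 1027)
4^2 ≡ 4^2 = 16 ≡ 16 (mod 1027)
4^4 ≡ 16^2 = 256 ≡ 256 (mod 1027)
4^8 ≡ 256^2 = 65536 ≡ 835 (mod 1027)
4^16 ≡ 835^2 = 697225 ≡ 919 (mod 1027)
4^32 ≡ 919^2 = 844561 ≡ 367 (mod 1027)
4^64 ≡ 367^2 = 134689 ≡ 152 (mod 1027)
4^128 ≡ 152^2 = 23104 ≡ 510 (mod 1027)
4^256 ≡ 510^2 = 260100 ≡ 269 (mod 1027)
4^512 ≡ 269^2 = 72361 ≡ 471 (mod 1027)
4^1024 ≡ 471^2 = 221841 ≡ 9 (mod 1027)
1026 = 1024 + 2 in binary powers of 2.
So 4^1026 ≡ 9 · 16 ≡ 144 (mod 1027).
Since 144 ≠ 1, base 4 is a Fermat witness: 1027 is composite.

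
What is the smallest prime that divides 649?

11

649 is odd.
Digit sum 19, not divisible by 3.
Ends in 9: not divisible by 5.
7: 649 = 7·92 + 5
11: 649 = 11·59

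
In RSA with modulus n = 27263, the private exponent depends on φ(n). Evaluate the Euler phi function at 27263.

26928

Factor: 27263 = 137 · 199.
φ(27263) = (137−1) · (199−1) = 136 · 198 = 26928.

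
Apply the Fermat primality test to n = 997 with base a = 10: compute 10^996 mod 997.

10^1 ≡ 10 (mod 997)
10^2 ≡ 10^2 = 100 ≡ 100 (mod 997)
10^4 ≡ 100^2 = 10000 ≡ 30 (mod 997)
10^8 ≡ 30^2 = 900 ≡ 900 (mod 997)
10^16 ≡ 900^2 = 810000 ≡ 436 (mod 997)
10^32 ≡ 436^2 = 190096 ≡ 666 (mod 997)
10^64 ≡ 666^2 = 443556 ≡ 888 (mod 997)
10^128 ≡ 888^2 = 788544 ≡ 914 (mod 997)
10^256 ≡ 914^2 = 835396 ≡ 907 (mod 997)
10^512 ≡ 907^2 = 822649 ≡ 124 (mod 997)
996 = 512 + 256 + 128 + 64 + 32 + 4 in binary powers of 2.
So 10^996 ≡ 124 · 907 · 914 · 888 · 666 · 30 ≡ 1 (mod 997).
Since the result is 1, base 10 gives no evidence that 997 is composite.

1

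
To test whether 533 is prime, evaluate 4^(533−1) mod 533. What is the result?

4^1 ≡ 4 (mod 533)
4^2 ≡ 4^2 = 16 ≡ 16 (mod 533)
4^4 ≡ 16^2 = 256 ≡ 256 (mod 533)
4^8 ≡ 256^2 = 65536 ≡ 510 (mod 533)
4^16 ≡ 510^2 = 260100 ≡ 529 (mod 533)
4^32 ≡ 529^2 = 279841 ≡ 16 (mod 533)
4^64 ≡ 16^2 = 256 ≡ 256 (mod 533)
4^128 ≡ 256^2 = 65536 ≡ 510 (mod 533)
4^256 ≡ 510^2 = 260100 ≡ 529 (mod 533)
4^512 ≡ 529^2 = 279841 ≡ 16 (mod 533)
532 = 512 + 16 + 4 in binary powers of 2.
So 4^532 ≡ 16 · 529 · 256 ≡ 139 (mod 533).
Since 139 ≠ 1, base 4 is a Fermat witness: 533 is composite.

139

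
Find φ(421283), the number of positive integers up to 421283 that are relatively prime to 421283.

Factor: 421283 = 29 · 73 · 199.
φ(421283) = (29−1) · (73−1) · (199−1) = 28 · 72 · 198 = 399168.

399168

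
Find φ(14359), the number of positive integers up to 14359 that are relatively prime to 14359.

Factor: 14359 = 83 · 173.
φ(14359) = (83−1) · (173−1) = 82 · 172 = 14104.

14104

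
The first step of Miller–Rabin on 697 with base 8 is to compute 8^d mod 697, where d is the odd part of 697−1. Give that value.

576

697 − 1 = 696 = 2^3 · 87, so d = 87.
8^1 ≡ 8 (mod 697)
8^2 ≡ 8^2 = 64 ≡ 64 (mod 697)
8^4 ≡ 64^2 = 4096 ≡ 611 (mod 697)
8^8 ≡ 611^2 = 373321 ≡ 426 (mod 697)
8^16 ≡ 426^2 = 181476 ≡ 256 (mod 697)
8^32 ≡ 256^2 = 65536 ≡ 18 (mod 697)
8^64 ≡ 18^2 = 324 ≡ 324 (mod 697)
87 = 64 + 16 + 4 + 2 + 1 in binary powers of 2.
So 8^87 ≡ 324 · 256 · 611 · 64 · 8 ≡ 576 (mod 697).
Squaring chain: 576 → 4 → 16; never reaches −1, so base 8 is a Miller–Rabin witness that 697 is composite.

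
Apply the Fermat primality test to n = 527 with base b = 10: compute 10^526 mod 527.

382

10^1 ≡ 10 (mod 527)
10^2 ≡ 10^2 = 100 ≡ 100 (mod 527)
10^4 ≡ 100^2 = 10000 ≡ 514 (mod 527)
10^8 ≡ 514^2 = 264196 ≡ 169 (mod 527)
10^16 ≡ 169^2 = 28561 ≡ 103 (mod 527)
10^32 ≡ 103^2 = 10609 ≡ 69 (mod 527)
10^64 ≡ 69^2 = 4761 ≡ 18 (mod 527)
10^128 ≡ 18^2 = 324 ≡ 324 (mod 527)
10^256 ≡ 324^2 = 104976 ≡ 103 (mod 527)
10^512 ≡ 103^2 = 10609 ≡ 69 (mod 527)
526 = 512 + 8 + 4 + 2 in binary powers of 2.
So 10^526 ≡ 69 · 169 · 514 · 100 ≡ 382 (mod 527).
Since 382 ≠ 1, base 10 is a Fermat witness: 527 is composite.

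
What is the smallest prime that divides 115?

5

115 is odd.
Digit sum 7, not divisible by 3.
Ends in 5: divisible by 5.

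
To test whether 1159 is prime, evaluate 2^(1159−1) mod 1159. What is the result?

2^1 ≡ 2 (mod 1159)
2^2 ≡ 2^2 = 4 ≡ 4 (mod 1159)
2^4 ≡ 4^2 = 16 ≡ 16 (mod 1159)
2^8 ≡ 16^2 = 256 ≡ 256 (mod 1159)
2^16 ≡ 256^2 = 65536 ≡ 632 (mod 1159)
2^32 ≡ 632^2 = 399424 ≡ 728 (mod 1159)
2^64 ≡ 728^2 = 529984 ≡ 321 (mod 1159)
2^128 ≡ 321^2 = 103041 ≡ 1049 (mod 1159)
2^256 ≡ 1049^2 = 1100401 ≡ 510 (mod 1159)
2^512 ≡ 510^2 = 260100 ≡ 484 (mod 1159)
2^1024 ≡ 484^2 = 234256 ≡ 138 (mod 1159)
1158 = 1024 + 128 + 4 + 2 in binary powers of 2.
So 2^1158 ≡ 138 · 1049 · 16 · 4 ≡ 881 (mod 1159).
Since 881 ≠ 1, base 2 is a Fermat witness: 1159 is composite.

881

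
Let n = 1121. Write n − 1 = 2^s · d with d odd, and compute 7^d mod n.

1121 − 1 = 1120 = 2^5 · 35, so d = 35.
7^1 ≡ 7 (mod 1121)
7^2 ≡ 7^2 = 49 ≡ 49 (mod 1121)
7^4 ≡ 49^2 = 2401 ≡ 159 (mod 1121)
7^8 ≡ 159^2 = 25281 ≡ 619 (mod 1121)
7^16 ≡ 619^2 = 383161 ≡ 900 (mod 1121)
7^32 ≡ 900^2 = 810000 ≡ 638 (mod 1121)
35 = 32 + 2 + 1 in binary powers of 2.
So 7^35 ≡ 638 · 49 · 7 ≡ 239 (mod 1121).
Squaring chain: 239 → 1071 → 258 → 425 → 144; never reaches −1, so base 7 is a Miller–Rabin witness that 1121 is composite.

239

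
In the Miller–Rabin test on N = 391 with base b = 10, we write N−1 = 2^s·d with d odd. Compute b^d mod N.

320

391 − 1 = 390 = 2^1 · 195, so d = 195.
10^1 ≡ 10 (mod 391)
10^2 ≡ 10^2 = 100 ≡ 100 (mod 391)
10^4 ≡ 100^2 = 10000 ≡ 225 (mod 391)
10^8 ≡ 225^2 = 50625 ≡ 186 (mod 391)
10^16 ≡ 186^2 = 34596 ≡ 188 (mod 391)
10^32 ≡ 188^2 = 35344 ≡ 154 (mod 391)
10^64 ≡ 154^2 = 23716 ≡ 256 (mod 391)
10^128 ≡ 256^2 = 65536 ≡ 239 (mod 391)
195 = 128 + 64 + 2 + 1 in binary powers of 2.
So 10^195 ≡ 239 · 256 · 100 · 10 ≡ 320 (mod 391).
Squaring chain: 320; never reaches −1, so base 10 is a Miller–Rabin witness that 391 is composite.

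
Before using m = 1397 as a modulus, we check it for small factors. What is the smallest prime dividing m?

11

1397 is odd.
Digit sum 20, not divisible by 3.
Ends in 7: not divisible by 5.
7: 1397 = 7·199 + 4
11: 1397 = 11·127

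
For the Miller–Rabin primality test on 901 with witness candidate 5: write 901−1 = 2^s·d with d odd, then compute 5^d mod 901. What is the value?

901 − 1 = 900 = 2^2 · 225, so d = 225.
5^1 ≡ 5 (mod 901)
5^2 ≡ 5^2 = 25 ≡ 25 (mod 901)
5^4 ≡ 25^2 = 625 ≡ 625 (mod 901)
5^8 ≡ 625^2 = 390625 ≡ 492 (mod 901)
5^16 ≡ 492^2 = 242064 ≡ 596 (mod 901)
5^32 ≡ 596^2 = 355216 ≡ 222 (mod 901)
5^64 ≡ 222^2 = 49284 ≡ 630 (mod 901)
5^128 ≡ 630^2 = 396900 ≡ 460 (mod 901)
225 = 128 + 64 + 32 + 1 in binary powers of 2.
So 5^225 ≡ 460 · 630 · 222 · 5 ≡ 277 (mod 901).
Squaring chain: 277 → 144; never reaches −1, so base 5 is a Miller–Rabin witness that 901 is composite.

277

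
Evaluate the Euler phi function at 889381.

857808

Factor: 889381 = 47 · 127 · 149.
φ(889381) = (47−1) · (127−1) · (149−1) = 46 · 126 · 148 = 857808.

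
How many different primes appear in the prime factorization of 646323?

5

646323 = 3 · 215441
215441 = 17 · 12673
12673 = 19 · 667
667 = 23 · 29
646323 = 3 · 17 · 19 · 23 · 29, which has 5 distinct prime factors.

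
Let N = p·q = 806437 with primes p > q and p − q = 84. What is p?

Since p = q + 84, we have 806437 = q(q + 84), so q² + 84q − 806437 = 0.
Discriminant: 84² + 4·806437 = 7056 + 3225748 = 3232804; √3232804 = 1798.
q = (−84 + 1798)/2 = 857, and p = q + 84 = 941.
Check: 857 · 941 = 806437.

941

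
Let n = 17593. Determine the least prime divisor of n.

73

17593 is odd.
Digit sum 25, not divisible by 3.
Ends in 3: not divisible by 5.
7: 17593 = 7·2513 + 2
11: 17593 = 11·1599 + 4
13: 17593 = 13·1353 + 4
17: 17593 = 17·1034 + 15
19: 17593 = 19·925 + 18
23: 17593 = 23·764 + 21
29: 17593 = 29·606 + 19
31: 17593 = 31·567 + 16
37: 17593 = 37·475 + 18
41: 17593 = 41·429 + 4
43: 17593 = 43·409 + 6
47: 17593 = 47·374 + 15
53: 17593 = 53·331 + 50
59: 17593 = 59·298 + 11
61: 17593 = 61·288 + 25
67: 17593 = 67·262 + 39
71: 17593 = 71·247 + 56
73: 17593 = 73·241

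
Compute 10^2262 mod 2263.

2236

10^1 ≡ 10 (mod 2263)
10^2 ≡ 10^2 = 100 ≡ 100 (mod 2263)
10^4 ≡ 100^2 = 10000 ≡ 948 (mod 2263)
10^8 ≡ 948^2 = 898704 ≡ 293 (mod 2263)
10^16 ≡ 293^2 = 85849 ≡ 2118 (mod 2263)
10^32 ≡ 2118^2 = 4485924 ≡ 658 (mod 2263)
10^64 ≡ 658^2 = 432964 ≡ 731 (mod 2263)
10^128 ≡ 731^2 = 534361 ≡ 293 (mod 2263)
10^256 ≡ 293^2 = 85849 ≡ 2118 (mod 2263)
10^512 ≡ 2118^2 = 4485924 ≡ 658 (mod 2263)
10^1024 ≡ 658^2 = 432964 ≡ 731 (mod 2263)
10^2048 ≡ 731^2 = 534361 ≡ 293 (mod 2263)
2262 = 2048 + 128 + 64 + 16 + 4 + 2 in binary powers of 2.
So 10^2262 ≡ 293 · 293 · 731 · 2118 · 948 · 100 ≡ 2236 (mod 2263).
Since 2236 ≠ 1, base 10 is a Fermat witness: 2263 is composite.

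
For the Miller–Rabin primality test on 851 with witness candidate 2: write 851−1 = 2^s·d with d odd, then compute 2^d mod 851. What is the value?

851 − 1 = 850 = 2^1 · 425, so d = 425.
2^1 ≡ 2 (mod 851)
2^2 ≡ 2^2 = 4 ≡ 4 (mod 851)
2^4 ≡ 4^2 = 16 ≡ 16 (mod 851)
2^8 ≡ 16^2 = 256 ≡ 256 (mod 851)
2^16 ≡ 256^2 = 65536 ≡ 9 (mod 851)
2^32 ≡ 9^2 = 81 ≡ 81 (mod 851)
2^64 ≡ 81^2 = 6561 ≡ 604 (mod 851)
2^128 ≡ 604^2 = 364816 ≡ 588 (mod 851)
2^256 ≡ 588^2 = 345744 ≡ 238 (mod 851)
425 = 256 + 128 + 32 + 8 + 1 in binary powers of 2.
So 2^425 ≡ 238 · 588 · 81 · 256 · 2 ≡ 542 (mod 851).
Squaring chain: 542; never reaches −1, so base 2 is a Miller–Rabin witness that 851 is composite.

542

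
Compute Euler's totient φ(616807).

Factor: 616807 = 31 · 101 · 197.
φ(616807) = (31−1) · (101−1) · (197−1) = 30 · 100 · 196 = 588000.

588000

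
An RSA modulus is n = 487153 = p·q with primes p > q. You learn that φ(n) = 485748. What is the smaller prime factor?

619

φ(n) = (p−1)(q−1) = n − (p+q) + 1, so p + q = 487153 − 485748 + 1 = 1406.
p and q are the roots of t² − 1406t + 487153 = 0.
Discriminant: 1406² − 4·487153 = 1976836 − 1948612 = 28224; √28224 = 168.
q = (1406 − 168)/2 = 619, p = (1406 + 168)/2 = 787.
Check: 619 · 787 = 487153.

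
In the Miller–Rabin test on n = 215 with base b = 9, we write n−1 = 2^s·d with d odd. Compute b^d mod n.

215 − 1 = 214 = 2^1 · 107, so d = 107.
9^1 ≡ 9 (mod 215)
9^2 ≡ 9^2 = 81 ≡ 81 (mod 215)
9^4 ≡ 81^2 = 6561 ≡ 111 (mod 215)
9^8 ≡ 111^2 = 12321 ≡ 66 (mod 215)
9^16 ≡ 66^2 = 4356 ≡ 56 (mod 215)
9^32 ≡ 56^2 = 3136 ≡ 126 (mod 215)
9^64 ≡ 126^2 = 15876 ≡ 181 (mod 215)
107 = 64 + 32 + 8 + 2 + 1 in binary powers of 2.
So 9^107 ≡ 181 · 126 · 66 · 81 · 9 ≡ 124 (mod 215).
Squaring chain: 124; never reaches −1, so base 9 is a Miller–Rabin witness that 215 is composite.

124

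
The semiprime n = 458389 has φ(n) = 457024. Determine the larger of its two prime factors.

φ(n) = (p−1)(q−1) = n − (p+q) + 1, so p + q = 458389 − 457024 + 1 = 1366.
p and q are the roots of t² − 1366t + 458389 = 0.
Discriminant: 1366² − 4·458389 = 1865956 − 1833556 = 32400; √32400 = 180.
q = (1366 − 180)/2 = 593, p = (1366 + 180)/2 = 773.
Check: 593 · 773 = 458389.

773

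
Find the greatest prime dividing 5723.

5723 = 59 · 97
97 is prime.
So 5723 = 59 · 97; the largest prime factor is 97.

97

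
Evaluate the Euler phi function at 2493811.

Factor: 2493811 = 109 · 137 · 167.
φ(2493811) = (109−1) · (137−1) · (167−1) = 108 · 136 · 166 = 2438208.

2438208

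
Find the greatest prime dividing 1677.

1677 = 3 · 559
559 = 13 · 43
43 is prime.
So 1677 = 3 · 13 · 43; the largest prime factor is 43.

43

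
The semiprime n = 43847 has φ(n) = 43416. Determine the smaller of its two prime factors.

φ(n) = (p−1)(q−1) = n − (p+q) + 1, so p + q = 43847 − 43416 + 1 = 432.
p and q are the roots of t² − 432t + 43847 = 0.
Discriminant: 432² − 4·43847 = 186624 − 175388 = 11236; √11236 = 106.
q = (432 − 106)/2 = 163, p = (432 + 106)/2 = 269.
Check: 163 · 269 = 43847.

163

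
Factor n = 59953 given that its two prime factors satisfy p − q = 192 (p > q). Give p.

Since p = q + 192, we have 59953 = q(q + 192), so q² + 192q − 59953 = 0.
Discriminant: 192² + 4·59953 = 36864 + 239812 = 276676; √276676 = 526.
q = (−192 + 526)/2 = 167, and p = q + 192 = 359.
Check: 167 · 359 = 59953.

359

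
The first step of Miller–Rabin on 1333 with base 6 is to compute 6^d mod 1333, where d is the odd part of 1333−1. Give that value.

216

1333 − 1 = 1332 = 2^2 · 333, so d = 333.
6^1 ≡ 6 (mod 1333)
6^2 ≡ 6^2 = 36 ≡ 36 (mod 1333)
6^4 ≡ 36^2 = 1296 ≡ 1296 (mod 1333)
6^8 ≡ 1296^2 = 1679616 ≡ 36 (mod 1333)
6^16 ≡ 36^2 = 1296 ≡ 1296 (mod 1333)
6^32 ≡ 1296^2 = 1679616 ≡ 36 (mod 1333)
6^64 ≡ 36^2 = 1296 ≡ 1296 (mod 1333)
6^128 ≡ 1296^2 = 1679616 ≡ 36 (mod 1333)
6^256 ≡ 36^2 = 1296 ≡ 1296 (mod 1333)
333 = 256 + 64 + 8 + 4 + 1 in binary powers of 2.
So 6^333 ≡ 1296 · 1296 · 36 · 1296 · 6 ≡ 216 (mod 1333).
Squaring chain: 216 → 1; never reaches −1, so base 6 is a Miller–Rabin witness that 1333 is composite.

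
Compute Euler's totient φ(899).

840

Factor: 899 = 29 · 31.
φ(899) = (29−1) · (31−1) = 28 · 30 = 840.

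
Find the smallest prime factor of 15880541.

15880541 is odd.
Digit sum 32, not divisible by 3.
Ends in 1: not divisible by 5.
7: 15880541 = 7·2268648 + 5
11: 15880541 = 11·1443685 + 6
13: 15880541 = 13·1221580 + 1
17: 15880541 = 17·934149 + 8
19: 15880541 = 19·835817 + 18
23: 15880541 = 23·690458 + 7
29: 15880541 = 29·547604 + 25
31: 15880541 = 31·512275 + 16
37: 15880541 = 37·429203 + 30
41: 15880541 = 41·387330 + 11
43: 15880541 = 43·369314 + 39
47: 15880541 = 47·337883 + 40
53: 15880541 = 53·299632 + 45
59: 15880541 = 59·269161 + 42
61: 15880541 = 61·260336 + 45
67: 15880541 = 67·237023

67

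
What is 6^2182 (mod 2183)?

1553

6^1 ≡ 6 (mod 2183)
6^2 ≡ 6^2 = 36 ≡ 36 (mod 2183)
6^4 ≡ 36^2 = 1296 ≡ 1296 (mod 2183)
6^8 ≡ 1296^2 = 1679616 ≡ 889 (mod 2183)
6^16 ≡ 889^2 = 790321 ≡ 75 (mod 2183)
6^32 ≡ 75^2 = 5625 ≡ 1259 (mod 2183)
6^64 ≡ 1259^2 = 1585081 ≡ 223 (mod 2183)
6^128 ≡ 223^2 = 49729 ≡ 1703 (mod 2183)
6^256 ≡ 1703^2 = 2900209 ≡ 1185 (mod 2183)
6^512 ≡ 1185^2 = 1404225 ≡ 556 (mod 2183)
6^1024 ≡ 556^2 = 309136 ≡ 1333 (mod 2183)
6^2048 ≡ 1333^2 = 1776889 ≡ 2110 (mod 2183)
2182 = 2048 + 128 + 4 + 2 in binary powers of 2.
So 6^2182 ≡ 2110 · 1703 · 1296 · 36 ≡ 1553 (mod 2183).
Since 1553 ≠ 1, base 6 is a Fermat witness: 2183 is composite.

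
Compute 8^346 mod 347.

8^1 ≡ 8 (mod 347)
8^2 ≡ 8^2 = 64 ≡ 64 (mod 347)
8^4 ≡ 64^2 = 4096 ≡ 279 (mod 347)
8^8 ≡ 279^2 = 77841 ≡ 113 (mod 347)
8^16 ≡ 113^2 = 12769 ≡ 277 (mod 347)
8^32 ≡ 277^2 = 76729 ≡ 42 (mod 347)
8^64 ≡ 42^2 = 1764 ≡ 29 (mod 347)
8^128 ≡ 29^2 = 841 ≡ 147 (mod 347)
8^256 ≡ 147^2 = 21609 ≡ 95 (mod 347)
346 = 256 + 64 + 16 + 8 + 2 in binary powers of 2.
So 8^346 ≡ 95 · 29 · 277 · 113 · 64 ≡ 1 (mod 347).
Since the result is 1, base 8 gives no evidence that 347 is composite.

1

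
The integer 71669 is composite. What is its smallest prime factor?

13

71669 is odd.
Digit sum 29, not divisible by 3.
Ends in 9: not divisible by 5.
7: 71669 = 7·10238 + 3
11: 71669 = 11·6515 + 4
13: 71669 = 13·5513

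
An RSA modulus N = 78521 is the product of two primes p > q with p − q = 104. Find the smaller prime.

233

Since p = q + 104, we have 78521 = q(q + 104), so q² + 104q − 78521 = 0.
Discriminant: 104² + 4·78521 = 10816 + 314084 = 324900; √324900 = 570.
q = (−104 + 570)/2 = 233, and p = q + 104 = 337.
Check: 233 · 337 = 78521.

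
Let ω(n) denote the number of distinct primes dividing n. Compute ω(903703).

3

903703 = 17^2 · 3127
3127 = 53 · 59
903703 = 17^2 · 53 · 59, which has 3 distinct prime factors.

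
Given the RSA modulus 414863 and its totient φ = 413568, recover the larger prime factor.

φ(n) = (p−1)(q−1) = n − (p+q) + 1, so p + q = 414863 − 413568 + 1 = 1296.
p and q are the roots of t² − 1296t + 414863 = 0.
Discriminant: 1296² − 4·414863 = 1679616 − 1659452 = 20164; √20164 = 142.
q = (1296 − 142)/2 = 577, p = (1296 + 142)/2 = 719.
Check: 577 · 719 = 414863.

719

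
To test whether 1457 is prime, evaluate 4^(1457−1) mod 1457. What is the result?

686

4^1 ≡ 4 (mod 1457)
4^2 ≡ 4^2 = 16 ≡ 16 (mod 1457)
4^4 ≡ 16^2 = 256 ≡ 256 (mod 1457)
4^8 ≡ 256^2 = 65536 ≡ 1428 (mod 1457)
4^16 ≡ 1428^2 = 2039184 ≡ 841 (mod 1457)
4^32 ≡ 841^2 = 707281 ≡ 636 (mod 1457)
4^64 ≡ 636^2 = 404496 ≡ 907 (mod 1457)
4^128 ≡ 907^2 = 822649 ≡ 901 (mod 1457)
4^256 ≡ 901^2 = 811801 ≡ 252 (mod 1457)
4^512 ≡ 252^2 = 63504 ≡ 853 (mod 1457)
4^1024 ≡ 853^2 = 727609 ≡ 566 (mod 1457)
1456 = 1024 + 256 + 128 + 32 + 16 in binary powers of 2.
So 4^1456 ≡ 566 · 252 · 901 · 636 · 841 ≡ 686 (mod 1457).
Since 686 ≠ 1, base 4 is a Fermat witness: 1457 is composite.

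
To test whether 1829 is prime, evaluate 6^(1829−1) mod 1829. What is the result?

6^1 ≡ 6 (mod 1829)
6^2 ≡ 6^2 = 36 ≡ 36 (mod 1829)
6^4 ≡ 36^2 = 1296 ≡ 1296 (mod 1829)
6^8 ≡ 1296^2 = 1679616 ≡ 594 (mod 1829)
6^16 ≡ 594^2 = 352836 ≡ 1668 (mod 1829)
6^32 ≡ 1668^2 = 2782224 ≡ 315 (mod 1829)
6^64 ≡ 315^2 = 99225 ≡ 459 (mod 1829)
6^128 ≡ 459^2 = 210681 ≡ 346 (mod 1829)
6^256 ≡ 346^2 = 119716 ≡ 831 (mod 1829)
6^512 ≡ 831^2 = 690561 ≡ 1028 (mod 1829)
6^1024 ≡ 1028^2 = 1056784 ≡ 1451 (mod 1829)
1828 = 1024 + 512 + 256 + 32 + 4 in binary powers of 2.
So 6^1828 ≡ 1451 · 1028 · 831 · 315 · 1296 ≡ 1823 (mod 1829).
Since 1823 ≠ 1, base 6 is a Fermat witness: 1829 is composite.

1823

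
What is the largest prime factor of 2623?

61

2623 = 43 · 61
61 is prime.
So 2623 = 43 · 61; the largest prime factor is 61.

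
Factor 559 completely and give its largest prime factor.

43

559 = 13 · 43
43 is prime.
So 559 = 13 · 43; the largest prime factor is 43.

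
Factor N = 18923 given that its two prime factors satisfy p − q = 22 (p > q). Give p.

Since p = q + 22, we have 18923 = q(q + 22), so q² + 22q − 18923 = 0.
Discriminant: 22² + 4·18923 = 484 + 75692 = 76176; √76176 = 276.
q = (−22 + 276)/2 = 127, and p = q + 22 = 149.
Check: 127 · 149 = 18923.

149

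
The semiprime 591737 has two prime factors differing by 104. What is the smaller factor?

719

Since p = q + 104, we have 591737 = q(q + 104), so q² + 104q − 591737 = 0.
Discriminant: 104² + 4·591737 = 10816 + 2366948 = 2377764; √2377764 = 1542.
q = (−104 + 1542)/2 = 719, and p = q + 104 = 823.
Check: 719 · 823 = 591737.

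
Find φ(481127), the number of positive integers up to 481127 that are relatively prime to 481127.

460152

Factor: 481127 = 43 · 67 · 167.
φ(481127) = (43−1) · (67−1) · (167−1) = 42 · 66 · 166 = 460152.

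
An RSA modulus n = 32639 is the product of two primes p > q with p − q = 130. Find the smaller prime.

Since p = q + 130, we have 32639 = q(q + 130), so q² + 130q − 32639 = 0.
Discriminant: 130² + 4·32639 = 16900 + 130556 = 147456; √147456 = 384.
q = (−130 + 384)/2 = 127, and p = q + 130 = 257.
Check: 127 · 257 = 32639.

127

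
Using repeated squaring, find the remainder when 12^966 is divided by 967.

12^1 ≡ 12 (mod 967)
12^2 ≡ 12^2 = 144 ≡ 144 (mod 967)
12^4 ≡ 144^2 = 20736 ≡ 429 (mod 967)
12^8 ≡ 429^2 = 184041 ≡ 311 (mod 967)
12^16 ≡ 311^2 = 96721 ≡ 21 (mod 967)
12^32 ≡ 21^2 = 441 ≡ 441 (mod 967)
12^64 ≡ 441^2 = 194481 ≡ 114 (mod 967)
12^128 ≡ 114^2 = 12996 ≡ 425 (mod 967)
12^256 ≡ 425^2 = 180625 ≡ 763 (mod 967)
12^512 ≡ 763^2 = 582169 ≡ 35 (mod 967)
966 = 512 + 256 + 128 + 64 + 4 + 2 in binary powers of 2.
So 12^966 ≡ 35 · 763 · 425 · 114 · 429 · 144 ≡ 1 (mod 967).
Since the result is 1, base 12 gives no evidence that 967 is composite.

1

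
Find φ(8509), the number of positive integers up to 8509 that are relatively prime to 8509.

Factor: 8509 = 67 · 127.
φ(8509) = (67−1) · (127−1) = 66 · 126 = 8316.

8316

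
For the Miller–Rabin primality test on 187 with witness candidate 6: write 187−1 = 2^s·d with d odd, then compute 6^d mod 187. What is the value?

187 − 1 = 186 = 2^1 · 93, so d = 93.
6^1 ≡ 6 (mod 187)
6^2 ≡ 6^2 = 36 ≡ 36 (mod 187)
6^4 ≡ 36^2 = 1296 ≡ 174 (mod 187)
6^8 ≡ 174^2 = 30276 ≡ 169 (mod 187)
6^16 ≡ 169^2 = 28561 ≡ 137 (mod 187)
6^32 ≡ 137^2 = 18769 ≡ 69 (mod 187)
6^64 ≡ 69^2 = 4761 ≡ 86 (mod 187)
93 = 64 + 16 + 8 + 4 + 1 in binary powers of 2.
So 6^93 ≡ 86 · 137 · 169 · 174 · 6 ≡ 95 (mod 187).
Squaring chain: 95; never reaches −1, so base 6 is a Miller–Rabin witness that 187 is composite.

95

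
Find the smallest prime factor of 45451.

7

45451 is odd.
Digit sum 19, not divisible by 3.
Ends in 1: not divisible by 5.
7: 45451 = 7·6493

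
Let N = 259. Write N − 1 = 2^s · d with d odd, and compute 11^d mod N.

36

259 − 1 = 258 = 2^1 · 129, so d = 129.
11^1 ≡ 11 (mod 259)
11^2 ≡ 11^2 = 121 ≡ 121 (mod 259)
11^4 ≡ 121^2 = 14641 ≡ 137 (mod 259)
11^8 ≡ 137^2 = 18769 ≡ 121 (mod 259)
11^16 ≡ 121^2 = 14641 ≡ 137 (mod 259)
11^32 ≡ 137^2 = 18769 ≡ 121 (mod 259)
11^64 ≡ 121^2 = 14641 ≡ 137 (mod 259)
11^128 ≡ 137^2 = 18769 ≡ 121 (mod 259)
129 = 128 + 1 in binary powers of 2.
So 11^129 ≡ 121 · 11 ≡ 36 (mod 259).
Squaring chain: 36; never reaches −1, so base 11 is a Miller–Rabin witness that 259 is composite.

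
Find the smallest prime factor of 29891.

71

29891 is odd.
Digit sum 29, not divisible by 3.
Ends in 1: not divisible by 5.
7: 29891 = 7·4270 + 1
11: 29891 = 11·2717 + 4
13: 29891 = 13·2299 + 4
17: 29891 = 17·1758 + 5
19: 29891 = 19·1573 + 4
23: 29891 = 23·1299 + 14
29: 29891 = 29·1030 + 21
31: 29891 = 31·964 + 7
37: 29891 = 37·807 + 32
41: 29891 = 41·729 + 2
43: 29891 = 43·695 + 6
47: 29891 = 47·635 + 46
53: 29891 = 53·563 + 52
59: 29891 = 59·506 + 37
61: 29891 = 61·490 + 1
67: 29891 = 67·446 + 9
71: 29891 = 71·421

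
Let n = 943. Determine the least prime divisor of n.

943 is odd.
Digit sum 16, not divisible by 3.
Ends in 3: not divisible by 5.
7: 943 = 7·134 + 5
11: 943 = 11·85 + 8
13: 943 = 13·72 + 7
17: 943 = 17·55 + 8
19: 943 = 19·49 + 12
23: 943 = 23·41

23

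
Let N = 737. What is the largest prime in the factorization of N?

737 = 11 · 67
67 is prime.
So 737 = 11 · 67; the largest prime factor is 67.

67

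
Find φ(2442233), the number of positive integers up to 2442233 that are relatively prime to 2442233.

Factor: 2442233 = 103 · 131 · 181.
φ(2442233) = (103−1) · (131−1) · (181−1) = 102 · 130 · 180 = 2386800.

2386800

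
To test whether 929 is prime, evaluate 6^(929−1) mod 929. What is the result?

6^1 ≡ 6 (mod 929)
6^2 ≡ 6^2 = 36 ≡ 36 (mod 929)
6^4 ≡ 36^2 = 1296 ≡ 367 (mod 929)
6^8 ≡ 367^2 = 134689 ≡ 913 (mod 929)
6^16 ≡ 913^2 = 833569 ≡ 256 (mod 929)
6^32 ≡ 256^2 = 65536 ≡ 506 (mod 929)
6^64 ≡ 506^2 = 256036 ≡ 561 (mod 929)
6^128 ≡ 561^2 = 314721 ≡ 719 (mod 929)
6^256 ≡ 719^2 = 516961 ≡ 437 (mod 929)
6^512 ≡ 437^2 = 190969 ≡ 524 (mod 929)
928 = 512 + 256 + 128 + 32 in binary powers of 2.
So 6^928 ≡ 524 · 437 · 719 · 506 ≡ 1 (mod 929).
Since the result is 1, base 6 gives no evidence that 929 is composite.

1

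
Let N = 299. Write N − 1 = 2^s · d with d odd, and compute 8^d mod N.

151

299 − 1 = 298 = 2^1 · 149, so d = 149.
8^1 ≡ 8 (mod 299)
8^2 ≡ 8^2 = 64 ≡ 64 (mod 299)
8^4 ≡ 64^2 = 4096 ≡ 209 (mod 299)
8^8 ≡ 209^2 = 43681 ≡ 27 (mod 299)
8^16 ≡ 27^2 = 729 ≡ 131 (mod 299)
8^32 ≡ 131^2 = 17161 ≡ 118 (mod 299)
8^64 ≡ 118^2 = 13924 ≡ 170 (mod 299)
8^128 ≡ 170^2 = 28900 ≡ 196 (mod 299)
149 = 128 + 16 + 4 + 1 in binary powers of 2.
So 8^149 ≡ 196 · 131 · 209 · 8 ≡ 151 (mod 299).
Squaring chain: 151; never reaches −1, so base 8 is a Miller–Rabin witness that 299 is composite.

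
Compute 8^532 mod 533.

8^1 ≡ 8 (mod 533)
8^2 ≡ 8^2 = 64 ≡ 64 (mod 533)
8^4 ≡ 64^2 = 4096 ≡ 365 (mod 533)
8^8 ≡ 365^2 = 133225 ≡ 508 (mod 533)
8^16 ≡ 508^2 = 258064 ≡ 92 (mod 533)
8^32 ≡ 92^2 = 8464 ≡ 469 (mod 533)
8^64 ≡ 469^2 = 219961 ≡ 365 (mod 533)
8^128 ≡ 365^2 = 133225 ≡ 508 (mod 533)
8^256 ≡ 508^2 = 258064 ≡ 92 (mod 533)
8^512 ≡ 92^2 = 8464 ≡ 469 (mod 533)
532 = 512 + 16 + 4 in binary powers of 2.
So 8^532 ≡ 469 · 92 · 365 ≡ 469 (mod 533).
Since 469 ≠ 1, base 8 is a Fermat witness: 533 is composite.

469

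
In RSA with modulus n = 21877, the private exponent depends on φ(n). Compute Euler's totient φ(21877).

21580

Factor: 21877 = 131 · 167.
φ(21877) = (131−1) · (167−1) = 130 · 166 = 21580.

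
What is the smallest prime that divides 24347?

24347 is odd.
Digit sum 20, not divisible by 3.
Ends in 7: not divisible by 5.
7: 24347 = 7·3478 + 1
11: 24347 = 11·2213 + 4
13: 24347 = 13·1872 + 11
17: 24347 = 17·1432 + 3
19: 24347 = 19·1281 + 8
23: 24347 = 23·1058 + 13
29: 24347 = 29·839 + 16
31: 24347 = 31·785 + 12
37: 24347 = 37·658 + 1
41: 24347 = 41·593 + 34
43: 24347 = 43·566 + 9
47: 24347 = 47·518 + 1
53: 24347 = 53·459 + 20
59: 24347 = 59·412 + 39
61: 24347 = 61·399 + 8
67: 24347 = 67·363 + 26
71: 24347 = 71·342 + 65
73: 24347 = 73·333 + 38
79: 24347 = 79·308 + 15
83: 24347 = 83·293 + 28
89: 24347 = 89·273 + 50
97: 24347 = 97·251

97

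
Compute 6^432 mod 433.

6^1 ≡ 6 (mod 433)
6^2 ≡ 6^2 = 36 ≡ 36 (mod 433)
6^4 ≡ 36^2 = 1296 ≡ 430 (mod 433)
6^8 ≡ 430^2 = 184900 ≡ 9 (mod 433)
6^16 ≡ 9^2 = 81 ≡ 81 (mod 433)
6^32 ≡ 81^2 = 6561 ≡ 66 (mod 433)
6^64 ≡ 66^2 = 4356 ≡ 26 (mod 433)
6^128 ≡ 26^2 = 676 ≡ 243 (mod 433)
6^256 ≡ 243^2 = 59049 ≡ 161 (mod 433)
432 = 256 + 128 + 32 + 16 in binary powers of 2.
So 6^432 ≡ 161 · 243 · 66 · 81 ≡ 1 (mod 433).
Since the result is 1, base 6 gives no evidence that 433 is composite.

1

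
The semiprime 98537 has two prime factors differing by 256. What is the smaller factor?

211

Since p = q + 256, we have 98537 = q(q + 256), so q² + 256q − 98537 = 0.
Discriminant: 256² + 4·98537 = 65536 + 394148 = 459684; √459684 = 678.
q = (−256 + 678)/2 = 211, and p = q + 256 = 467.
Check: 211 · 467 = 98537.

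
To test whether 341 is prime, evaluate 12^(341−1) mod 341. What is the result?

56

12^1 ≡ 12 (mod 341)
12^2 ≡ 12^2 = 144 ≡ 144 (mod 341)
12^4 ≡ 144^2 = 20736 ≡ 276 (mod 341)
12^8 ≡ 276^2 = 76176 ≡ 133 (mod 341)
12^16 ≡ 133^2 = 17689 ≡ 298 (mod 341)
12^32 ≡ 298^2 = 88804 ≡ 144 (mod 341)
12^64 ≡ 144^2 = 20736 ≡ 276 (mod 341)
12^128 ≡ 276^2 = 76176 ≡ 133 (mod 341)
12^256 ≡ 133^2 = 17689 ≡ 298 (mod 341)
340 = 256 + 64 + 16 + 4 in binary powers of 2.
So 12^340 ≡ 298 · 276 · 298 · 276 ≡ 56 (mod 341).
Since 56 ≠ 1, base 12 is a Fermat witness: 341 is composite.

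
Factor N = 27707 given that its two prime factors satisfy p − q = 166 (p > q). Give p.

269

Since p = q + 166, we have 27707 = q(q + 166), so q² + 166q − 27707 = 0.
Discriminant: 166² + 4·27707 = 27556 + 110828 = 138384; √138384 = 372.
q = (−166 + 372)/2 = 103, and p = q + 166 = 269.
Check: 103 · 269 = 27707.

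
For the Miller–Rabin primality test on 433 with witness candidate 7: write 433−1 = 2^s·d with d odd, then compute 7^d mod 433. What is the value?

433 − 1 = 432 = 2^4 · 27, so d = 27.
7^1 ≡ 7 (mod 433)
7^2 ≡ 7^2 = 49 ≡ 49 (mod 433)
7^4 ≡ 49^2 = 2401 ≡ 236 (mod 433)
7^8 ≡ 236^2 = 55696 ≡ 272 (mod 433)
7^16 ≡ 272^2 = 73984 ≡ 374 (mod 433)
27 = 16 + 8 + 2 + 1 in binary powers of 2.
So 7^27 ≡ 374 · 272 · 49 · 7 ≡ 265 (mod 433).
Squaring chain: 265 → 79 → 179 → 432; reaches −1, so base 7 does not prove 433 composite.

265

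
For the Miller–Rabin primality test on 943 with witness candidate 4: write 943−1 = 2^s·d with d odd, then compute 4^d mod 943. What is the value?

496

943 − 1 = 942 = 2^1 · 471, so d = 471.
4^1 ≡ 4 (mod 943)
4^2 ≡ 4^2 = 16 ≡ 16 (mod 943)
4^4 ≡ 16^2 = 256 ≡ 256 (mod 943)
4^8 ≡ 256^2 = 65536 ≡ 469 (mod 943)
4^16 ≡ 469^2 = 219961 ≡ 242 (mod 943)
4^32 ≡ 242^2 = 58564 ≡ 98 (mod 943)
4^64 ≡ 98^2 = 9604 ≡ 174 (mod 943)
4^128 ≡ 174^2 = 30276 ≡ 100 (mod 943)
4^256 ≡ 100^2 = 10000 ≡ 570 (mod 943)
471 = 256 + 128 + 64 + 16 + 4 + 2 + 1 in binary powers of 2.
So 4^471 ≡ 570 · 100 · 174 · 242 · 256 · 16 · 4 ≡ 496 (mod 943).
Squaring chain: 496; never reaches −1, so base 4 is a Miller–Rabin witness that 943 is composite.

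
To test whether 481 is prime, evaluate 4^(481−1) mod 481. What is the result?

4^1 ≡ 4 (mod 481)
4^2 ≡ 4^2 = 16 ≡ 16 (mod 481)
4^4 ≡ 16^2 = 256 ≡ 256 (mod 481)
4^8 ≡ 256^2 = 65536 ≡ 120 (mod 481)
4^16 ≡ 120^2 = 14400 ≡ 451 (mod 481)
4^32 ≡ 451^2 = 203401 ≡ 419 (mod 481)
4^64 ≡ 419^2 = 175561 ≡ 477 (mod 481)
4^128 ≡ 477^2 = 227529 ≡ 16 (mod 481)
4^256 ≡ 16^2 = 256 ≡ 256 (mod 481)
480 = 256 + 128 + 64 + 32 in binary powers of 2.
So 4^480 ≡ 256 · 16 · 477 · 419 ≡ 417 (mod 481).
Since 417 ≠ 1, base 4 is a Fermat witness: 481 is composite.

417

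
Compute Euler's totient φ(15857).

15600

Factor: 15857 = 101 · 157.
φ(15857) = (101−1) · (157−1) = 100 · 156 = 15600.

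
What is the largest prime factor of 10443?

10443 = 3 · 3481
3481 = 59 · 59
59 = 59 · 1
So 10443 = 3 · 59^2; the largest prime factor is 59.

59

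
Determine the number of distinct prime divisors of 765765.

6

765765 = 3^2 · 85085
85085 = 5 · 17017
17017 = 7 · 2431
2431 = 11 · 221
221 = 13 · 17
765765 = 3^2 · 5 · 7 · 11 · 13 · 17, which has 6 distinct prime factors.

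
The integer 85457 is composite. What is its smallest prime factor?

85457 is odd.
Digit sum 29, not divisible by 3.
Ends in 7: not divisible by 5.
7: 85457 = 7·12208 + 1
11: 85457 = 11·7768 + 9
13: 85457 = 13·6573 + 8
17: 85457 = 17·5026 + 15
19: 85457 = 19·4497 + 14
23: 85457 = 23·3715 + 12
29: 85457 = 29·2946 + 23
31: 85457 = 31·2756 + 21
37: 85457 = 37·2309 + 24
41: 85457 = 41·2084 + 13
43: 85457 = 43·1987 + 16
47: 85457 = 47·1818 + 11
53: 85457 = 53·1612 + 21
59: 85457 = 59·1448 + 25
61: 85457 = 61·1400 + 57
67: 85457 = 67·1275 + 32
71: 85457 = 71·1203 + 44
73: 85457 = 73·1170 + 47
79: 85457 = 79·1081 + 58
83: 85457 = 83·1029 + 50
89: 85457 = 89·960 + 17
97: 85457 = 97·881

97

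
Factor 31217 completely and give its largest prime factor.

53

31217 = 19 · 1643
1643 = 31 · 53
53 is prime.
So 31217 = 19 · 31 · 53; the largest prime factor is 53.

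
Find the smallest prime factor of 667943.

667943 is odd.
Digit sum 35, not divisible by 3.
Ends in 3: not divisible by 5.
7: 667943 = 7·95420 + 3
11: 667943 = 11·60722 + 1
13: 667943 = 13·51380 + 3
17: 667943 = 17·39290 + 13
19: 667943 = 19·35154 + 17
23: 667943 = 23·29041

23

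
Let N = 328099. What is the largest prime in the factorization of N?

83

328099 = 59 · 5561
5561 = 67 · 83
83 is prime.
So 328099 = 59 · 67 · 83; the largest prime factor is 83.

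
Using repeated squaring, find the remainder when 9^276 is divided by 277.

1

9^1 ≡ 9 (mod 277)
9^2 ≡ 9^2 = 81 ≡ 81 (mod 277)
9^4 ≡ 81^2 = 6561 ≡ 190 (mod 277)
9^8 ≡ 190^2 = 36100 ≡ 90 (mod 277)
9^16 ≡ 90^2 = 8100 ≡ 67 (mod 277)
9^32 ≡ 67^2 = 4489 ≡ 57 (mod 277)
9^64 ≡ 57^2 = 3249 ≡ 202 (mod 277)
9^128 ≡ 202^2 = 40804 ≡ 85 (mod 277)
9^256 ≡ 85^2 = 7225 ≡ 23 (mod 277)
276 = 256 + 16 + 4 in binary powers of 2.
So 9^276 ≡ 23 · 67 · 190 ≡ 1 (mod 277).
Since the result is 1, base 9 gives no evidence that 277 is composite.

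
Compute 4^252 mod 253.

4^1 ≡ 4 (mod 253)
4^2 ≡ 4^2 = 16 ≡ 16 (mod 253)
4^4 ≡ 16^2 = 256 ≡ 3 (mod 253)
4^8 ≡ 3^2 = 9 ≡ 9 (mod 253)
4^16 ≡ 9^2 = 81 ≡ 81 (mod 253)
4^32 ≡ 81^2 = 6561 ≡ 236 (mod 253)
4^64 ≡ 236^2 = 55696 ≡ 36 (mod 253)
4^128 ≡ 36^2 = 1296 ≡ 31 (mod 253)
252 = 128 + 64 + 32 + 16 + 8 + 4 in binary powers of 2.
So 4^252 ≡ 31 · 36 · 236 · 81 · 9 · 3 ≡ 236 (mod 253).
Since 236 ≠ 1, base 4 is a Fermat witness: 253 is composite.

236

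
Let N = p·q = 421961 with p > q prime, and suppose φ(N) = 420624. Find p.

829

φ(n) = (p−1)(q−1) = n − (p+q) + 1, so p + q = 421961 − 420624 + 1 = 1338.
p and q are the roots of t² − 1338t + 421961 = 0.
Discriminant: 1338² − 4·421961 = 1790244 − 1687844 = 102400; √102400 = 320.
q = (1338 − 320)/2 = 509, p = (1338 + 320)/2 = 829.
Check: 509 · 829 = 421961.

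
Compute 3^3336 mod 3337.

144

3^1 ≡ 3 (mod 3337)
3^2 ≡ 3^2 = 9 ≡ 9 (mod 3337)
3^4 ≡ 9^2 = 81 ≡ 81 (mod 3337)
3^8 ≡ 81^2 = 6561 ≡ 3224 (mod 3337)
3^16 ≡ 3224^2 = 10394176 ≡ 2758 (mod 3337)
3^32 ≡ 2758^2 = 7606564 ≡ 1541 (mod 3337)
3^64 ≡ 1541^2 = 2374681 ≡ 2074 (mod 3337)
3^128 ≡ 2074^2 = 4301476 ≡ 83 (mod 3337)
3^256 ≡ 83^2 = 6889 ≡ 215 (mod 3337)
3^512 ≡ 215^2 = 46225 ≡ 2844 (mod 3337)
3^1024 ≡ 2844^2 = 8088336 ≡ 2785 (mod 3337)
3^2048 ≡ 2785^2 = 7756225 ≡ 1037 (mod 3337)
3336 = 2048 + 1024 + 256 + 8 in binary powers of 2.
So 3^3336 ≡ 1037 · 2785 · 215 · 3224 ≡ 144 (mod 3337).
Since 144 ≠ 1, base 3 is a Fermat witness: 3337 is composite.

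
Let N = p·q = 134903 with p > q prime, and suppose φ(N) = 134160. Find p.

φ(n) = (p−1)(q−1) = n − (p+q) + 1, so p + q = 134903 − 134160 + 1 = 744.
p and q are the roots of t² − 744t + 134903 = 0.
Discriminant: 744² − 4·134903 = 553536 − 539612 = 13924; √13924 = 118.
q = (744 − 118)/2 = 313, p = (744 + 118)/2 = 431.
Check: 313 · 431 = 134903.

431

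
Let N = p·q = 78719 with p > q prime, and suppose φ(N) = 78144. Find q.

φ(n) = (p−1)(q−1) = n − (p+q) + 1, so p + q = 78719 − 78144 + 1 = 576.
p and q are the roots of t² − 576t + 78719 = 0.
Discriminant: 576² − 4·78719 = 331776 − 314876 = 16900; √16900 = 130.
q = (576 − 130)/2 = 223, p = (576 + 130)/2 = 353.
Check: 223 · 353 = 78719.

223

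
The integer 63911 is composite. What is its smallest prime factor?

79

63911 is odd.
Digit sum 20, not divisible by 3.
Ends in 1: not divisible by 5.
7: 63911 = 7·9130 + 1
11: 63911 = 11·5810 + 1
13: 63911 = 13·4916 + 3
17: 63911 = 17·3759 + 8
19: 63911 = 19·3363 + 14
23: 63911 = 23·2778 + 17
29: 63911 = 29·2203 + 24
31: 63911 = 31·2061 + 20
37: 63911 = 37·1727 + 12
41: 63911 = 41·1558 + 33
43: 63911 = 43·1486 + 13
47: 63911 = 47·1359 + 38
53: 63911 = 53·1205 + 46
59: 63911 = 59·1083 + 14
61: 63911 = 61·1047 + 44
67: 63911 = 67·953 + 60
71: 63911 = 71·900 + 11
73: 63911 = 73·875 + 36
79: 63911 = 79·809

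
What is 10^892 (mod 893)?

332

10^1 ≡ 10 (mod 893)
10^2 ≡ 10^2 = 100 ≡ 100 (mod 893)
10^4 ≡ 100^2 = 10000 ≡ 177 (mod 893)
10^8 ≡ 177^2 = 31329 ≡ 74 (mod 893)
10^16 ≡ 74^2 = 5476 ≡ 118 (mod 893)
10^32 ≡ 118^2 = 13924 ≡ 529 (mod 893)
10^64 ≡ 529^2 = 279841 ≡ 332 (mod 893)
10^128 ≡ 332^2 = 110224 ≡ 385 (mod 893)
10^256 ≡ 385^2 = 148225 ≡ 880 (mod 893)
10^512 ≡ 880^2 = 774400 ≡ 169 (mod 893)
892 = 512 + 256 + 64 + 32 + 16 + 8 + 4 in binary powers of 2.
So 10^892 ≡ 169 · 880 · 332 · 529 · 118 · 74 · 177 ≡ 332 (mod 893).
Since 332 ≠ 1, base 10 is a Fermat witness: 893 is composite.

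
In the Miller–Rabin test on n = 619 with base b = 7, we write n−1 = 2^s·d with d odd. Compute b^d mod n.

619 − 1 = 618 = 2^1 · 309, so d = 309.
7^1 ≡ 7 (mod 619)
7^2 ≡ 7^2 = 49 ≡ 49 (mod 619)
7^4 ≡ 49^2 = 2401 ≡ 544 (mod 619)
7^8 ≡ 544^2 = 295936 ≡ 54 (mod 619)
7^16 ≡ 54^2 = 2916 ≡ 440 (mod 619)
7^32 ≡ 440^2 = 193600 ≡ 472 (mod 619)
7^64 ≡ 472^2 = 222784 ≡ 563 (mod 619)
7^128 ≡ 563^2 = 316969 ≡ 41 (mod 619)
7^256 ≡ 41^2 = 1681 ≡ 443 (mod 619)
309 = 256 + 32 + 16 + 4 + 1 in binary powers of 2.
So 7^309 ≡ 443 · 472 · 440 · 544 · 7 ≡ 1 (mod 619).
Since 7^d ≡ 1 (mod 619), base 7 does not prove 619 composite.

1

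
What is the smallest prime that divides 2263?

2263 is odd.
Digit sum 13, not divisible by 3.
Ends in 3: not divisible by 5.
7: 2263 = 7·323 + 2
11: 2263 = 11·205 + 8
13: 2263 = 13·174 + 1
17: 2263 = 17·133 + 2
19: 2263 = 19·119 + 2
23: 2263 = 23·98 + 9
29: 2263 = 29·78 + 1
31: 2263 = 31·73

31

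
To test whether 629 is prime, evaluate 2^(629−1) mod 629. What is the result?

2^1 ≡ 2 (mod 629)
2^2 ≡ 2^2 = 4 ≡ 4 (mod 629)
2^4 ≡ 4^2 = 16 ≡ 16 (mod 629)
2^8 ≡ 16^2 = 256 ≡ 256 (mod 629)
2^16 ≡ 256^2 = 65536 ≡ 120 (mod 629)
2^32 ≡ 120^2 = 14400 ≡ 562 (mod 629)
2^64 ≡ 562^2 = 315844 ≡ 86 (mod 629)
2^128 ≡ 86^2 = 7396 ≡ 477 (mod 629)
2^256 ≡ 477^2 = 227529 ≡ 460 (mod 629)
2^512 ≡ 460^2 = 211600 ≡ 256 (mod 629)
628 = 512 + 64 + 32 + 16 + 4 in binary powers of 2.
So 2^628 ≡ 256 · 86 · 562 · 120 · 16 ≡ 305 (mod 629).
Since 305 ≠ 1, base 2 is a Fermat witness: 629 is composite.

305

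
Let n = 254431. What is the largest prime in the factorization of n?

97

254431 = 43 · 5917
5917 = 61 · 97
97 is prime.
So 254431 = 43 · 61 · 97; the largest prime factor is 97.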